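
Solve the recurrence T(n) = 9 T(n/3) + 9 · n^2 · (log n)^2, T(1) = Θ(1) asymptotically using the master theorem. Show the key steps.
T(n) = Θ(n^2 · (log n)^3)

Here log_3 9 = 2 and f(n) = 9 · n^2 · (log n)^2 = Θ(n^(log_3 9) · (log n)^2). This is the extended Case 2 of the master theorem (f matches the critical exponent up to log factors), giving T(n) = Θ(n^(log_3 9) · (log n)^(2+1)) = Θ(n^2 · (log n)^3).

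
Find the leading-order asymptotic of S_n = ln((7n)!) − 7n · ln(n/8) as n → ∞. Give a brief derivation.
S_n ~ 7n · (ln 56 − 1) + O(ln n)

Stirling: ln((7n)!) = 7n ln(7n) − 7n + O(ln n).
  S_n = 7n ln(7n) − 7n − 7n ln(n/8) + O(ln n)
      = 7n ln(7n) − 7n ln n + 7n ln 8 − 7n + O(ln n)
      = 7n ln 7 + 7n ln 8 − 7n + O(ln n)
      = 7n (ln 56 − 1) + O(ln n).
Numerically ln(56) − 1 ≈ 3.0254.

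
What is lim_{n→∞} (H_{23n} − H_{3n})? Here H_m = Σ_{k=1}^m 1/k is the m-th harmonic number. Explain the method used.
lim = ln(23/3)

Euler-Maclaurin gives H_m = ln m + γ + 1/(2m) + O(1/m^2). The γ and O(1/m) terms cancel in the difference:
  H_{23n} − H_{3n} = ln(23n) − ln(3n) + O(1/n) = ln(23/3) + O(1/n).
Hence the limit is ln(23/3).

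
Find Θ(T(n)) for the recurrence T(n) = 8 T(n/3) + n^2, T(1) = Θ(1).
T(n) = Θ(n^2)

log_3 8 ≈ 1.893. f(n) = n^2 dominates n^(log_3 8) since 2 > 1.893, and the regularity condition a·f(n/b) = 8·(n/3)^2 = (8/9)·n^2 ≤ c·f(n) holds with c = 8/9 ≈ 0.889 < 1. So this is Case 3: T(n) = Θ(f(n)) = Θ(n^2).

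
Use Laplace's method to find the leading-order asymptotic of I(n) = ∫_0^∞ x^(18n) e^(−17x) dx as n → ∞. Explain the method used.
I(n) ~ (sqrt(2π·18n) / 17) · (18n/(17e))^(18n)

Write the integrand as exp(18n ln x − 17x) and set f(x) = 18n ln x − 17x. Then f'(x) = 18n/x − 17 = 0 at x* = 18n/17, and f''(x*) = −18n/x*^2 = −17^2/(18n). Laplace's method (interior maximum) gives
  I(n) ~ e^(f(x*)) · sqrt(2π / |f''(x*)|)
        = exp(18n ln(18n/17) − 18n) · sqrt(2π · 18n / 17^2)
        = (18n/17)^(18n) e^(−18n) · sqrt(2π·18n) / 17
        = (sqrt(2π·18n) / 17) · (18n/(17e))^(18n).
This matches Γ(18n+1)/17^(18n+1) with Stirling applied to Γ.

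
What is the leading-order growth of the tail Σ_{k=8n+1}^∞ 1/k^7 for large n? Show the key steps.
Σ_{k>8n} 1/k^7 ~ 1/(6 · (8n)^6)

Compare to the integral: ∫_{8n}^∞ x^(−7) dx = [−x^(−6)/6]_{8n}^∞ = 1/((7−1)·(8n)^6). Euler-Maclaurin then gives
  Σ_{k>8n} 1/k^7 = ∫_{8n}^∞ dx/x^7 − 1/(2·(8n)^7) + O(1/(8n)^8).
(Equivalently this is ζ(7) − Σ_{k≤8n} 1/k^7.)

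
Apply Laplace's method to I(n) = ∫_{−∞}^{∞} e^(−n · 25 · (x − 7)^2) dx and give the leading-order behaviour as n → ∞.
I(n) = sqrt(π/(25n))

Here φ(x) = 25 · (x − 7)^2 has its unique minimum at x* = 7 with φ(x*) = 0 and φ''(x*) = 50. Laplace's method gives
  I(n) ~ e^(−n φ(x*)) · sqrt(2π / (n · φ''(x*))) = sqrt(2π / (50n)) = sqrt(π/(25n)).
This is exact: substituting u = (x − 7)·sqrt(25n) gives I(n) = (1/sqrt(25n)) ∫_{−∞}^{∞} e^(−u^2) du = sqrt(π/(25n)).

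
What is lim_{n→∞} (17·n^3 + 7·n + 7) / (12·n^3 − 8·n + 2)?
lim = 17/12

For large n the leading n^3 terms dominate both numerator and denominator. Dividing top and bottom by n^3, every other term tends to 0, leaving 17/12.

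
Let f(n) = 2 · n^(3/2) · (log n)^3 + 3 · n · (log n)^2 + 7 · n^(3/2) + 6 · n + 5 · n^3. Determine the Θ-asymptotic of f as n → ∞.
f(n) ∈ Θ(n^3)

Compare the terms by growth order. For large n, n^a · (log n)^b dominates n^a' · (log n)^b' iff a > a', or (a = a' and b > b'). Ranking the 5 terms shows the dominant one is 5 · n^3. Hence f(n) ∈ Θ(n^3).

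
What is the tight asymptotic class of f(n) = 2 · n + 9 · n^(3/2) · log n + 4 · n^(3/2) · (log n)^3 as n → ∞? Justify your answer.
f(n) ∈ Θ(n^(3/2) · (log n)^3)

Compare the terms by growth order. For large n, n^a · (log n)^b dominates n^a' · (log n)^b' iff a > a', or (a = a' and b > b'). Ranking the 3 terms shows the dominant one is 4 · n^(3/2) · (log n)^3. Hence f(n) ∈ Θ(n^(3/2) · (log n)^3).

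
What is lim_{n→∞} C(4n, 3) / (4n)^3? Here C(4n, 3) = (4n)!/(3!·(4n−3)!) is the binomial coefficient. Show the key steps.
lim = 1/3! = 1/6

With N = 4n → ∞: C(N, 3) / N^3 = [N(N−1)…(N−2)] / (3! · N^3) = (1/3!) · 1 · (1 − 1/(4n)) · (1 − 2/(4n)). Each factor → 1 as N → ∞, so the limit is 1/3! = 1/6.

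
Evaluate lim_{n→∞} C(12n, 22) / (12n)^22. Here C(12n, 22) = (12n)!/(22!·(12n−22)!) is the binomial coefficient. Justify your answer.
lim = 1/22! = 1/1124000727777607680000

With N = 12n → ∞: C(N, 22) / N^22 = [N(N−1)…(N−21)] / (22! · N^22) = (1/22!) · 1 · (1 − 1/(12n)) · … · (1 − 21/(12n)). Each factor → 1 as N → ∞, so the limit is 1/22! = 1/1124000727777607680000.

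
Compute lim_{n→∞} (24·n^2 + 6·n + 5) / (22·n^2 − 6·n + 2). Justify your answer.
lim = 24/22 = 12/11

For large n the leading n^2 terms dominate both numerator and denominator. Dividing top and bottom by n^2, every other term tends to 0, leaving 24/22 = 12/11.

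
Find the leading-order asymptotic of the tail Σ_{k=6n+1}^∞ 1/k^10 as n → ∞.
Σ_{k>6n} 1/k^10 ~ 1/(9 · (6n)^9)

Compare to the integral: ∫_{6n}^∞ x^(−10) dx = [−x^(−9)/9]_{6n}^∞ = 1/((10−1)·(6n)^9). Euler-Maclaurin then gives
  Σ_{k>6n} 1/k^10 = ∫_{6n}^∞ dx/x^10 − 1/(2·(6n)^10) + O(1/(6n)^11).
(Equivalently this is ζ(10) − Σ_{k≤6n} 1/k^10.)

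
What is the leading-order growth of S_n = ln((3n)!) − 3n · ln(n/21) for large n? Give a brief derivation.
S_n ~ 3n · (ln 63 − 1) + O(ln n)

Stirling: ln((3n)!) = 3n ln(3n) − 3n + O(ln n).
  S_n = 3n ln(3n) − 3n − 3n ln(n/21) + O(ln n)
      = 3n ln(3n) − 3n ln n + 3n ln 21 − 3n + O(ln n)
      = 3n ln 3 + 3n ln 21 − 3n + O(ln n)
      = 3n (ln 63 − 1) + O(ln n).
Numerically ln(63) − 1 ≈ 3.1431.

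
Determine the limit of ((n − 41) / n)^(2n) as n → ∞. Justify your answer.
lim = e^(−82)

Rewrite as (1 − 41/n)^(2n). By the standard limit (1 + x/n)^n → e^x, we have (1 − 41/n)^n → e^(−41), and raising to the 2nd power gives e^(−82).
More precisely, ln[(1 − 41/n)^(2n)] = 2n · ln(1 − 41/n) = 2n · (-41/n + O(1/n^2)) = -82 + O(1/n) → -82.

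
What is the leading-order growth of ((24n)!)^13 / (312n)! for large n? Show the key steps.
((24n)!)^13/(312n)! ~ ((2π·24n)^(12/2) / sqrt(13)) · 13^(−13·24n)  →  0

Write N = 24n. Stirling: N! ~ sqrt(2π N)(N/e)^N and (13N)! ~ sqrt(2π·13N)·(13N/e)^(13N).
  (N!)^13/(13N)! ~ (2π N)^(13/2) (N/e)^(13N) / [sqrt(2π·13N) (13N/e)^(13N)]
     = (2π N)^(13/2) / sqrt(2π·13N) · (N/(13N))^(13N)
     = (2π N)^((13−1)/2) / sqrt(13) · 13^(−13N).
Since 13^13 > 1, the factor 13^(−13N) decays exponentially, so the ratio → 0. Substituting N = 24n gives the stated form.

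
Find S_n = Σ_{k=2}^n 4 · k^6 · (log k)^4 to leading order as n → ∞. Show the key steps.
S_n ~ 4 · n^7 · (log n)^4 / 7

By integral comparison, S_n = ∫_1^n 4 · x^6 · (log x)^4 dx + O(n^6 · (log n)^4). For the integral, the leading term of ∫_1^n x^6 (log x)^4 dx is n^7/7 · (log n)^4 (by repeated integration by parts; each step lowers the log-exponent and produces a relatively O(1/log n) correction). Hence S_n ~ 4 · n^7 · (log n)^4 / 7.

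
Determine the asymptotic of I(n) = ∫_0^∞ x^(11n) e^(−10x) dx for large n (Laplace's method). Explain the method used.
I(n) ~ (sqrt(2π·11n) / 10) · (11n/(10e))^(11n)

Write the integrand as exp(11n ln x − 10x) and set f(x) = 11n ln x − 10x. Then f'(x) = 11n/x − 10 = 0 at x* = 11n/10, and f''(x*) = −11n/x*^2 = −10^2/(11n). Laplace's method (interior maximum) gives
  I(n) ~ e^(f(x*)) · sqrt(2π / |f''(x*)|)
        = exp(11n ln(11n/10) − 11n) · sqrt(2π · 11n / 10^2)
        = (11n/10)^(11n) e^(−11n) · sqrt(2π·11n) / 10
        = (sqrt(2π·11n) / 10) · (11n/(10e))^(11n).
This matches Γ(11n+1)/10^(11n+1) with Stirling applied to Γ.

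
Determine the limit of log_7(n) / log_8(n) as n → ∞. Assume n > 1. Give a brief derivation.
lim = ln(8) / ln(7) = log_7(8)

Change of base: log_7(n) = ln n / ln 7 and log_8(n) = ln n / ln 8. The ratio is (ln n / ln 7) · (ln 8 / ln n) = ln 8 / ln 7, a constant independent of n. So the limit is ln 8 / ln 7 = log_7(8).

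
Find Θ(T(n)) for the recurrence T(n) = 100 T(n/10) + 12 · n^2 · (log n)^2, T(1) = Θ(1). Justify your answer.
T(n) = Θ(n^2 · (log n)^3)

Here log_10 100 = 2 and f(n) = 12 · n^2 · (log n)^2 = Θ(n^(log_10 100) · (log n)^2). This is the extended Case 2 of the master theorem (f matches the critical exponent up to log factors), giving T(n) = Θ(n^(log_10 100) · (log n)^(2+1)) = Θ(n^2 · (log n)^3).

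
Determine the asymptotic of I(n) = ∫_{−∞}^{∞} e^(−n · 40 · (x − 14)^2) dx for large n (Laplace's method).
I(n) = sqrt(π/(40n))

Here φ(x) = 40 · (x − 14)^2 has its unique minimum at x* = 14 with φ(x*) = 0 and φ''(x*) = 80. Laplace's method gives
  I(n) ~ e^(−n φ(x*)) · sqrt(2π / (n · φ''(x*))) = sqrt(2π / (80n)) = sqrt(π/(40n)).
This is exact: substituting u = (x − 14)·sqrt(40n) gives I(n) = (1/sqrt(40n)) ∫_{−∞}^{∞} e^(−u^2) du = sqrt(π/(40n)).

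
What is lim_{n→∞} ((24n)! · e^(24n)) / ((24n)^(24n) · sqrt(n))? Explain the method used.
lim = sqrt(2π·24)

Stirling: (24n)! ~ sqrt(2π·24n) · (24n/e)^(24n). Hence
  (24n)! · e^(24n) / (24n)^(24n) ~ sqrt(2π·24n).
Dividing by sqrt(n): sqrt(2π·24n) / sqrt(n) = sqrt(2π·24) · n^((1−1)/2), so the limit is sqrt(2π·24).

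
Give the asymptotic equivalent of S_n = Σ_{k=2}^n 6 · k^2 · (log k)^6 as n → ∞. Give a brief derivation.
S_n ~ 2 · n^3 · (log n)^6

By integral comparison, S_n = ∫_1^n 6 · x^2 · (log x)^6 dx + O(n^2 · (log n)^6). For the integral, the leading term of ∫_1^n x^2 (log x)^6 dx is n^3/3 · (log n)^6 (by repeated integration by parts; each step lowers the log-exponent and produces a relatively O(1/log n) correction). Hence S_n ~ 2 · n^3 · (log n)^6.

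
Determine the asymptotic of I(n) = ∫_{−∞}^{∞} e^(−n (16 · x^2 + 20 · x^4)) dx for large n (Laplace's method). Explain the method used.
I(n) ~ sqrt(π/(16n))

φ(x) = 16 · x^2 + 20 · x^4 has its unique global minimum at x* = 0 (since φ'(x) = 32x + 80x^3 = 0 only at x = 0 for real x with both coefficients positive, and φ → ∞ as |x| → ∞). At x* = 0, φ(0) = 0 and φ''(0) = 32. Laplace's method then gives
  I(n) ~ sqrt(2π / (n · φ''(0))) · e^(−n φ(0)) = sqrt(2π / (32n)) = sqrt(π/(16n)).
The 20 · x^4 term contributes only at subleading order (an O(1/n) relative correction).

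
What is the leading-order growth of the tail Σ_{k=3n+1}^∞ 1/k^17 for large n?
Σ_{k>3n} 1/k^17 ~ 1/(16 · (3n)^16)

Compare to the integral: ∫_{3n}^∞ x^(−17) dx = [−x^(−16)/16]_{3n}^∞ = 1/((17−1)·(3n)^16). Euler-Maclaurin then gives
  Σ_{k>3n} 1/k^17 = ∫_{3n}^∞ dx/x^17 − 1/(2·(3n)^17) + O(1/(3n)^18).
(Equivalently this is ζ(17) − Σ_{k≤3n} 1/k^17.)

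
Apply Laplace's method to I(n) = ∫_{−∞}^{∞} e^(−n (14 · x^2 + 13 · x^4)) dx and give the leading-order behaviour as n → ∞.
I(n) ~ sqrt(π/(14n))

φ(x) = 14 · x^2 + 13 · x^4 has its unique global minimum at x* = 0 (since φ'(x) = 28x + 52x^3 = 0 only at x = 0 for real x with both coefficients positive, and φ → ∞ as |x| → ∞). At x* = 0, φ(0) = 0 and φ''(0) = 28. Laplace's method then gives
  I(n) ~ sqrt(2π / (n · φ''(0))) · e^(−n φ(0)) = sqrt(2π / (28n)) = sqrt(π/(14n)).
The 13 · x^4 term contributes only at subleading order (an O(1/n) relative correction).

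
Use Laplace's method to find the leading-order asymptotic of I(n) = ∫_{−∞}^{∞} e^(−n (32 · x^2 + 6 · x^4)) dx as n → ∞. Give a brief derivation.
I(n) ~ sqrt(π/(32n))

φ(x) = 32 · x^2 + 6 · x^4 has its unique global minimum at x* = 0 (since φ'(x) = 64x + 24x^3 = 0 only at x = 0 for real x with both coefficients positive, and φ → ∞ as |x| → ∞). At x* = 0, φ(0) = 0 and φ''(0) = 64. Laplace's method then gives
  I(n) ~ sqrt(2π / (n · φ''(0))) · e^(−n φ(0)) = sqrt(2π / (64n)) = sqrt(π/(32n)).
The 6 · x^4 term contributes only at subleading order (an O(1/n) relative correction).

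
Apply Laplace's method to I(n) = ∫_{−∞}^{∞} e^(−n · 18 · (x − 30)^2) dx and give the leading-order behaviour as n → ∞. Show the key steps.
I(n) = sqrt(π/(18n))

Here φ(x) = 18 · (x − 30)^2 has its unique minimum at x* = 30 with φ(x*) = 0 and φ''(x*) = 36. Laplace's method gives
  I(n) ~ e^(−n φ(x*)) · sqrt(2π / (n · φ''(x*))) = sqrt(2π / (36n)) = sqrt(π/(18n)).
This is exact: substituting u = (x − 30)·sqrt(18n) gives I(n) = (1/sqrt(18n)) ∫_{−∞}^{∞} e^(−u^2) du = sqrt(π/(18n)).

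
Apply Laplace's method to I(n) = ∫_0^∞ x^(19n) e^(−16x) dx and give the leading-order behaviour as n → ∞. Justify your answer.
I(n) ~ (sqrt(2π·19n) / 16) · (19n/(16e))^(19n)

Write the integrand as exp(19n ln x − 16x) and set f(x) = 19n ln x − 16x. Then f'(x) = 19n/x − 16 = 0 at x* = 19n/16, and f''(x*) = −19n/x*^2 = −16^2/(19n). Laplace's method (interior maximum) gives
  I(n) ~ e^(f(x*)) · sqrt(2π / |f''(x*)|)
        = exp(19n ln(19n/16) − 19n) · sqrt(2π · 19n / 16^2)
        = (19n/16)^(19n) e^(−19n) · sqrt(2π·19n) / 16
        = (sqrt(2π·19n) / 16) · (19n/(16e))^(19n).
This matches Γ(19n+1)/16^(19n+1) with Stirling applied to Γ.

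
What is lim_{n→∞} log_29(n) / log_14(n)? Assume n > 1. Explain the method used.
lim = ln(14) / ln(29) = log_29(14)

Change of base: log_29(n) = ln n / ln 29 and log_14(n) = ln n / ln 14. The ratio is (ln n / ln 29) · (ln 14 / ln n) = ln 14 / ln 29, a constant independent of n. So the limit is ln 14 / ln 29 = log_29(14).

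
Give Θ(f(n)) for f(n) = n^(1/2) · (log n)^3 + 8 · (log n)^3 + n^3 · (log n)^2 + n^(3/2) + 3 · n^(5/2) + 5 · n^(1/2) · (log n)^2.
f(n) ∈ Θ(n^3 · (log n)^2)

Compare the terms by growth order. For large n, n^a · (log n)^b dominates n^a' · (log n)^b' iff a > a', or (a = a' and b > b'). Ranking the 6 terms shows the dominant one is n^3 · (log n)^2. Hence f(n) ∈ Θ(n^3 · (log n)^2).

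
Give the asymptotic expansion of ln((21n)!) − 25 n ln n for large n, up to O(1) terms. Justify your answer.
ln((21n)!) − 25 n ln n = −4 n ln n + 21(ln 21 − 1) n + (1/2) ln(2π·21n) + O(1/n)

Stirling: ln((21n)!) = 21n ln(21n) − 21n + (1/2) ln(2π·21n) + O(1/n).
Expand 21n ln(21n) = 21n (ln n + ln 21) = 21n ln n + 21n ln 21.
Subtract 25n ln n: leading term is (21 − 25) n ln n = −4 n ln n. The next term is 21n ln 21 − 21n = 21(ln 21 − 1) n. Then the (1/2) ln(2π·21n) correction.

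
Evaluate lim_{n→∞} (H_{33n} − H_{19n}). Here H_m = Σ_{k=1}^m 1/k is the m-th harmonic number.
lim = ln(33/19)

Euler-Maclaurin gives H_m = ln m + γ + 1/(2m) + O(1/m^2). The γ and O(1/m) terms cancel in the difference:
  H_{33n} − H_{19n} = ln(33n) − ln(19n) + O(1/n) = ln(33/19) + O(1/n).
Hence the limit is ln(33/19).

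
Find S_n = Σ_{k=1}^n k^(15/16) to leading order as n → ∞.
S_n ~ (16/31) · n^(31/16)

Integral comparison: Σ_{k=1}^n k^(15/16) = ∫_0^n x^(15/16) dx + O(n^(15/16)). The integral is n^(1 + 15/16) / (1 + 15/16) = n^((15+16)/16) / ((15+16)/16) = (16/31) · n^(31/16).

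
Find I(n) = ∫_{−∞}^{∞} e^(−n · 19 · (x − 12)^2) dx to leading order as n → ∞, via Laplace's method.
I(n) = sqrt(π/(19n))

Here φ(x) = 19 · (x − 12)^2 has its unique minimum at x* = 12 with φ(x*) = 0 and φ''(x*) = 38. Laplace's method gives
  I(n) ~ e^(−n φ(x*)) · sqrt(2π / (n · φ''(x*))) = sqrt(2π / (38n)) = sqrt(π/(19n)).
This is exact: substituting u = (x − 12)·sqrt(19n) gives I(n) = (1/sqrt(19n)) ∫_{−∞}^{∞} e^(−u^2) du = sqrt(π/(19n)).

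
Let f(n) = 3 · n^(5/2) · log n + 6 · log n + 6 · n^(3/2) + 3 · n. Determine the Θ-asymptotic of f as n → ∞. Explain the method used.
f(n) ∈ Θ(n^(5/2) · log n)

Compare the terms by growth order. For large n, n^a · (log n)^b dominates n^a' · (log n)^b' iff a > a', or (a = a' and b > b'). Ranking the 4 terms shows the dominant one is 3 · n^(5/2) · log n. Hence f(n) ∈ Θ(n^(5/2) · log n).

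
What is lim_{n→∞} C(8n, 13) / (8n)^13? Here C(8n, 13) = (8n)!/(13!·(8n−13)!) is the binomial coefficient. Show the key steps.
lim = 1/13! = 1/6227020800

With N = 8n → ∞: C(N, 13) / N^13 = [N(N−1)…(N−12)] / (13! · N^13) = (1/13!) · 1 · (1 − 1/(8n)) · … · (1 − 12/(8n)). Each factor → 1 as N → ∞, so the limit is 1/13! = 1/6227020800.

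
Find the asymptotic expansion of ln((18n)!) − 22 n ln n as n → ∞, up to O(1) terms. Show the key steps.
ln((18n)!) − 22 n ln n = −4 n ln n + 18(ln 18 − 1) n + (1/2) ln(2π·18n) + O(1/n)

Stirling: ln((18n)!) = 18n ln(18n) − 18n + (1/2) ln(2π·18n) + O(1/n).
Expand 18n ln(18n) = 18n (ln n + ln 18) = 18n ln n + 18n ln 18.
Subtract 22n ln n: leading term is (18 − 22) n ln n = −4 n ln n. The next term is 18n ln 18 − 18n = 18(ln 18 − 1) n. Then the (1/2) ln(2π·18n) correction.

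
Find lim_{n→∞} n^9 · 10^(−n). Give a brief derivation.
lim = 0

Exponentials with base > 1 dominate every fixed polynomial: for any fixed c, n^c / 10^n → 0 as n → ∞ (e.g. by the ratio test, or by writing 10^n = e^(n ln 10) and noting e^(n ln 10) / n^c → ∞). Hence n^9 · 10^(−n) = n^9 / 10^n → 0.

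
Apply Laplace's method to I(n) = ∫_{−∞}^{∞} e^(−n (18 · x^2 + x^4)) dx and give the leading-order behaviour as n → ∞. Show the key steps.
I(n) ~ sqrt(π/(18n))

φ(x) = 18 · x^2 + x^4 has its unique global minimum at x* = 0 (since φ'(x) = 36x + 4x^3 = 0 only at x = 0 for real x with both coefficients positive, and φ → ∞ as |x| → ∞). At x* = 0, φ(0) = 0 and φ''(0) = 36. Laplace's method then gives
  I(n) ~ sqrt(2π / (n · φ''(0))) · e^(−n φ(0)) = sqrt(2π / (36n)) = sqrt(π/(18n)).
The x^4 term contributes only at subleading order (an O(1/n) relative correction).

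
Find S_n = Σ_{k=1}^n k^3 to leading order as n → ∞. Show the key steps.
S_n ~ n^4 / 4

By integral comparison (Euler-Maclaurin), Σ_{k=1}^n k^3 = ∫_0^n x^3 dx + O(n^3) = n^4/4 + O(n^3). (Equivalently, Faulhaber's formula gives the same leading term.)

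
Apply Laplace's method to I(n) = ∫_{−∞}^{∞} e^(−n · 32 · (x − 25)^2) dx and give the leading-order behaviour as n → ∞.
I(n) = sqrt(π/(32n))

Here φ(x) = 32 · (x − 25)^2 has its unique minimum at x* = 25 with φ(x*) = 0 and φ''(x*) = 64. Laplace's method gives
  I(n) ~ e^(−n φ(x*)) · sqrt(2π / (n · φ''(x*))) = sqrt(2π / (64n)) = sqrt(π/(32n)).
This is exact: substituting u = (x − 25)·sqrt(32n) gives I(n) = (1/sqrt(32n)) ∫_{−∞}^{∞} e^(−u^2) du = sqrt(π/(32n)).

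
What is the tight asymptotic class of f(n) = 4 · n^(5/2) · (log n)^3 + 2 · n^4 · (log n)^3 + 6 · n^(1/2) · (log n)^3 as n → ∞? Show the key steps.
f(n) ∈ Θ(n^4 · (log n)^3)

Compare the terms by growth order. For large n, n^a · (log n)^b dominates n^a' · (log n)^b' iff a > a', or (a = a' and b > b'). Ranking the 3 terms shows the dominant one is 2 · n^4 · (log n)^3. Hence f(n) ∈ Θ(n^4 · (log n)^3).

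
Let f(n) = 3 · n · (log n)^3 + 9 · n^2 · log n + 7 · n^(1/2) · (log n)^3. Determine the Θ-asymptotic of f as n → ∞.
f(n) ∈ Θ(n^2 · log n)

Compare the terms by growth order. For large n, n^a · (log n)^b dominates n^a' · (log n)^b' iff a > a', or (a = a' and b > b'). Ranking the 3 terms shows the dominant one is 9 · n^2 · log n. Hence f(n) ∈ Θ(n^2 · log n).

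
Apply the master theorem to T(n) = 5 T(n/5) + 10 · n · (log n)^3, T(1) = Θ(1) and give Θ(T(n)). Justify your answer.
T(n) = Θ(n · (log n)^4)

Here log_5 5 = 1 and f(n) = 10 · n · (log n)^3 = Θ(n^(log_5 5) · (log n)^3). This is the extended Case 2 of the master theorem (f matches the critical exponent up to log factors), giving T(n) = Θ(n^(log_5 5) · (log n)^(3+1)) = Θ(n · (log n)^4).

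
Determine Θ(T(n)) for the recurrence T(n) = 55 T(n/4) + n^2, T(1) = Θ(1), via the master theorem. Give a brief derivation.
T(n) = Θ(n^(log_4 55))

Master theorem: compare f(n) = n^2 to n^(log_4 55) where log_4 55 ≈ 2.891. Since 2 < log_4 55, we have f(n) = O(n^(log_4 55 − ε)) for some ε > 0 — Case 1. Hence T(n) = Θ(n^(log_4 55)).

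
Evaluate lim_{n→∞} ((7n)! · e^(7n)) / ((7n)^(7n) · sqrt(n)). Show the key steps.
lim = sqrt(2π·7)

Stirling: (7n)! ~ sqrt(2π·7n) · (7n/e)^(7n). Hence
  (7n)! · e^(7n) / (7n)^(7n) ~ sqrt(2π·7n).
Dividing by sqrt(n): sqrt(2π·7n) / sqrt(n) = sqrt(2π·7) · n^((1−1)/2), so the limit is sqrt(2π·7).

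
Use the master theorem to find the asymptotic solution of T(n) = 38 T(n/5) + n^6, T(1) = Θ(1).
T(n) = Θ(n^6)

log_5 38 ≈ 2.260. f(n) = n^6 dominates n^(log_5 38) since 6 > 2.260, and the regularity condition a·f(n/b) = 38·(n/5)^6 = (38/15625)·n^6 ≤ c·f(n) holds with c = 38/15625 ≈ 0.00243 < 1. So this is Case 3: T(n) = Θ(f(n)) = Θ(n^6).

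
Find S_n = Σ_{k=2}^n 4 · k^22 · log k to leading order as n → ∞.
S_n ~ 4 · n^23 log n / 23 − 4 · n^23 / 529

By integral comparison, S_n = ∫_1^n 4 · x^22 · log x dx + O(n^22 · log n). For the integral, ∫ x^22 log x dx = n^23 log n / 23 − n^23/529 (integration by parts). Hence S_n ~ 4 · n^23 log n / 23 − 4 · n^23 / 529.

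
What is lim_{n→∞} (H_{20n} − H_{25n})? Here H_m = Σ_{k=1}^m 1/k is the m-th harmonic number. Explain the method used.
lim = ln(20/25) = ln(4/5)

Euler-Maclaurin gives H_m = ln m + γ + 1/(2m) + O(1/m^2). The γ and O(1/m) terms cancel in the difference:
  H_{20n} − H_{25n} = ln(20n) − ln(25n) + O(1/n) = ln(20/25) + O(1/n).
Hence the limit is ln(20/25) = ln(4/5).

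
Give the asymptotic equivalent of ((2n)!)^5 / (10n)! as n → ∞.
((2n)!)^5/(10n)! ~ ((2π·2n)^(4/2) / sqrt(5)) · 5^(−5·2n)  →  0

Write N = 2n. Stirling: N! ~ sqrt(2π N)(N/e)^N and (5N)! ~ sqrt(2π·5N)·(5N/e)^(5N).
  (N!)^5/(5N)! ~ (2π N)^(5/2) (N/e)^(5N) / [sqrt(2π·5N) (5N/e)^(5N)]
     = (2π N)^(5/2) / sqrt(2π·5N) · (N/(5N))^(5N)
     = (2π N)^((5−1)/2) / sqrt(5) · 5^(−5N).
Since 5^5 > 1, the factor 5^(−5N) decays exponentially, so the ratio → 0. Substituting N = 2n gives the stated form.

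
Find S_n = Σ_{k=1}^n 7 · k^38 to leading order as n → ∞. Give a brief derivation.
S_n ~ 7 · n^39 / 39

By integral comparison (Euler-Maclaurin), Σ_{k=1}^n 7 · k^38 = 7 · ∫_0^n x^38 dx + O(n^38) = 7 · n^39/39 + O(n^38). (Equivalently, Faulhaber's formula gives the same leading term.)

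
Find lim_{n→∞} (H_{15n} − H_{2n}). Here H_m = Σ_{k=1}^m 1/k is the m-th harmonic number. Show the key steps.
lim = ln(15/2)

Euler-Maclaurin gives H_m = ln m + γ + 1/(2m) + O(1/m^2). The γ and O(1/m) terms cancel in the difference:
  H_{15n} − H_{2n} = ln(15n) − ln(2n) + O(1/n) = ln(15/2) + O(1/n).
Hence the limit is ln(15/2).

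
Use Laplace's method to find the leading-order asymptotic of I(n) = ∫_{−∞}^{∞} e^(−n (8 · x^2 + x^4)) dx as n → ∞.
I(n) ~ sqrt(π/(8n))

φ(x) = 8 · x^2 + x^4 has its unique global minimum at x* = 0 (since φ'(x) = 16x + 4x^3 = 0 only at x = 0 for real x with both coefficients positive, and φ → ∞ as |x| → ∞). At x* = 0, φ(0) = 0 and φ''(0) = 16. Laplace's method then gives
  I(n) ~ sqrt(2π / (n · φ''(0))) · e^(−n φ(0)) = sqrt(2π / (16n)) = sqrt(π/(8n)).
The x^4 term contributes only at subleading order (an O(1/n) relative correction).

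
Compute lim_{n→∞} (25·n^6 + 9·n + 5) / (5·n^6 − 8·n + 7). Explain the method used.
lim = 25/5 = 5

For large n the leading n^6 terms dominate both numerator and denominator. Dividing top and bottom by n^6, every other term tends to 0, leaving 25/5 = 5.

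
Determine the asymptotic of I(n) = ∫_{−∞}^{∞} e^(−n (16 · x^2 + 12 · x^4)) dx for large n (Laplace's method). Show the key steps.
I(n) ~ sqrt(π/(16n))

φ(x) = 16 · x^2 + 12 · x^4 has its unique global minimum at x* = 0 (since φ'(x) = 32x + 48x^3 = 0 only at x = 0 for real x with both coefficients positive, and φ → ∞ as |x| → ∞). At x* = 0, φ(0) = 0 and φ''(0) = 32. Laplace's method then gives
  I(n) ~ sqrt(2π / (n · φ''(0))) · e^(−n φ(0)) = sqrt(2π / (32n)) = sqrt(π/(16n)).
The 12 · x^4 term contributes only at subleading order (an O(1/n) relative correction).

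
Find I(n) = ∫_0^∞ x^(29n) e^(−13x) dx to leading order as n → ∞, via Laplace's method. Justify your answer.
I(n) ~ (sqrt(2π·29n) / 13) · (29n/(13e))^(29n)

Write the integrand as exp(29n ln x − 13x) and set f(x) = 29n ln x − 13x. Then f'(x) = 29n/x − 13 = 0 at x* = 29n/13, and f''(x*) = −29n/x*^2 = −13^2/(29n). Laplace's method (interior maximum) gives
  I(n) ~ e^(f(x*)) · sqrt(2π / |f''(x*)|)
        = exp(29n ln(29n/13) − 29n) · sqrt(2π · 29n / 13^2)
        = (29n/13)^(29n) e^(−29n) · sqrt(2π·29n) / 13
        = (sqrt(2π·29n) / 13) · (29n/(13e))^(29n).
This matches Γ(29n+1)/13^(29n+1) with Stirling applied to Γ.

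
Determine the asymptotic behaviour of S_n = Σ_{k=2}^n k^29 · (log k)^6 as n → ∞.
S_n ~ n^30 · (log n)^6 / 30

By integral comparison, S_n = ∫_1^n x^29 · (log x)^6 dx + O(n^29 · (log n)^6). For the integral, the leading term of ∫_1^n x^29 (log x)^6 dx is n^30/30 · (log n)^6 (by repeated integration by parts; each step lowers the log-exponent and produces a relatively O(1/log n) correction). Hence S_n ~ n^30 · (log n)^6 / 30.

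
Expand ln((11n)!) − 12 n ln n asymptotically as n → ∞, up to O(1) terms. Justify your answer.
ln((11n)!) − 12 n ln n = −n ln n + 11(ln 11 − 1) n + (1/2) ln(2π·11n) + O(1/n)

Stirling: ln((11n)!) = 11n ln(11n) − 11n + (1/2) ln(2π·11n) + O(1/n).
Expand 11n ln(11n) = 11n (ln n + ln 11) = 11n ln n + 11n ln 11.
Subtract 12n ln n: leading term is (11 − 12) n ln n = −n ln n. The next term is 11n ln 11 − 11n = 11(ln 11 − 1) n. Then the (1/2) ln(2π·11n) correction.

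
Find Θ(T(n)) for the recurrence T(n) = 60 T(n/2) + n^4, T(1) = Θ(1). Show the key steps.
T(n) = Θ(n^(log_2 60))

Master theorem: compare f(n) = n^4 to n^(log_2 60) where log_2 60 ≈ 5.907. Since 4 < log_2 60, we have f(n) = O(n^(log_2 60 − ε)) for some ε > 0 — Case 1. Hence T(n) = Θ(n^(log_2 60)).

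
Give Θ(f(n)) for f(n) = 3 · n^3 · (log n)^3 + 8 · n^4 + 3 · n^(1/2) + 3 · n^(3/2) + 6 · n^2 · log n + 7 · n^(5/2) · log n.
f(n) ∈ Θ(n^4)

Compare the terms by growth order. For large n, n^a · (log n)^b dominates n^a' · (log n)^b' iff a > a', or (a = a' and b > b'). Ranking the 6 terms shows the dominant one is 8 · n^4. Hence f(n) ∈ Θ(n^4).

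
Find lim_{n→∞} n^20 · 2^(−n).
lim = 0

Exponentials with base > 1 dominate every fixed polynomial: for any fixed c, n^c / 2^n → 0 as n → ∞ (e.g. by the ratio test, or by writing 2^n = e^(n ln 2) and noting e^(n ln 2) / n^c → ∞). Hence n^20 · 2^(−n) = n^20 / 2^n → 0.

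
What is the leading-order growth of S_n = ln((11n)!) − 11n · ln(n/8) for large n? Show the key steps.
S_n ~ 11n · (ln 88 − 1) + O(ln n)

Stirling: ln((11n)!) = 11n ln(11n) − 11n + O(ln n).
  S_n = 11n ln(11n) − 11n − 11n ln(n/8) + O(ln n)
      = 11n ln(11n) − 11n ln n + 11n ln 8 − 11n + O(ln n)
      = 11n ln 11 + 11n ln 8 − 11n + O(ln n)
      = 11n (ln 88 − 1) + O(ln n).
Numerically ln(88) − 1 ≈ 3.4773.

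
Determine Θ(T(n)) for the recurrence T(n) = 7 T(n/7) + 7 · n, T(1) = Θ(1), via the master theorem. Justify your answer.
T(n) = Θ(n log n)

log_7 7 = 1, and f(n) = 7 · n = Θ(n^(log_7 7)). This is Case 2 of the master theorem: T(n) = Θ(f(n) · log n) = Θ(n log n).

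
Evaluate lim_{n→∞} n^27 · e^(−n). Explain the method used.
lim = 0

Exponentials with base > 1 dominate every fixed polynomial: for any fixed c, n^c / e^n → 0 as n → ∞ (e.g. by the ratio test, or since e^n grows faster than any power of n). Hence n^27 · e^(−n) = n^27 / e^n → 0.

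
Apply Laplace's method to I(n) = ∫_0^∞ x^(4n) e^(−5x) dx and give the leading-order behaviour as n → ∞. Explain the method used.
I(n) ~ (sqrt(2π·4n) / 5) · (4n/(5e))^(4n)

Write the integrand as exp(4n ln x − 5x) and set f(x) = 4n ln x − 5x. Then f'(x) = 4n/x − 5 = 0 at x* = 4n/5, and f''(x*) = −4n/x*^2 = −5^2/(4n). Laplace's method (interior maximum) gives
  I(n) ~ e^(f(x*)) · sqrt(2π / |f''(x*)|)
        = exp(4n ln(4n/5) − 4n) · sqrt(2π · 4n / 5^2)
        = (4n/5)^(4n) e^(−4n) · sqrt(2π·4n) / 5
        = (sqrt(2π·4n) / 5) · (4n/(5e))^(4n).
This matches Γ(4n+1)/5^(4n+1) with Stirling applied to Γ.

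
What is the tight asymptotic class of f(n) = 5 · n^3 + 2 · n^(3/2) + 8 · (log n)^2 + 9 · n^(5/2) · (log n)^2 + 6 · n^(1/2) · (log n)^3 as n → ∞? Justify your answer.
f(n) ∈ Θ(n^3)

Compare the terms by growth order. For large n, n^a · (log n)^b dominates n^a' · (log n)^b' iff a > a', or (a = a' and b > b'). Ranking the 5 terms shows the dominant one is 5 · n^3. Hence f(n) ∈ Θ(n^3).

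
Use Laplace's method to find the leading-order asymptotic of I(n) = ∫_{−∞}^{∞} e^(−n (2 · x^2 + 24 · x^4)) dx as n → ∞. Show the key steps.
I(n) ~ sqrt(π/(2n))

φ(x) = 2 · x^2 + 24 · x^4 has its unique global minimum at x* = 0 (since φ'(x) = 4x + 96x^3 = 0 only at x = 0 for real x with both coefficients positive, and φ → ∞ as |x| → ∞). At x* = 0, φ(0) = 0 and φ''(0) = 4. Laplace's method then gives
  I(n) ~ sqrt(2π / (n · φ''(0))) · e^(−n φ(0)) = sqrt(2π / (4n)) = sqrt(π/(2n)).
The 24 · x^4 term contributes only at subleading order (an O(1/n) relative correction).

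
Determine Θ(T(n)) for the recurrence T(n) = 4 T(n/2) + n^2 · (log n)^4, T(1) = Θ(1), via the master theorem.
T(n) = Θ(n^2 · (log n)^5)

Here log_2 4 = 2 and f(n) = n^2 · (log n)^4 = Θ(n^(log_2 4) · (log n)^4). This is the extended Case 2 of the master theorem (f matches the critical exponent up to log factors), giving T(n) = Θ(n^(log_2 4) · (log n)^(4+1)) = Θ(n^2 · (log n)^5).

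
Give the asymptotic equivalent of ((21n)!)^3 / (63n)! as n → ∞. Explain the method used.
((21n)!)^3/(63n)! ~ ((2π·21n)^(2/2) / sqrt(3)) · 3^(−3·21n)  →  0

Write N = 21n. Stirling: N! ~ sqrt(2π N)(N/e)^N and (3N)! ~ sqrt(2π·3N)·(3N/e)^(3N).
  (N!)^3/(3N)! ~ (2π N)^(3/2) (N/e)^(3N) / [sqrt(2π·3N) (3N/e)^(3N)]
     = (2π N)^(3/2) / sqrt(2π·3N) · (N/(3N))^(3N)
     = (2π N)^((3−1)/2) / sqrt(3) · 3^(−3N).
Since 3^3 > 1, the factor 3^(−3N) decays exponentially, so the ratio → 0. Substituting N = 21n gives the stated form.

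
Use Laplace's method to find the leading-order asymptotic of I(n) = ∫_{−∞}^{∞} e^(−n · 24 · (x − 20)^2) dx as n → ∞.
I(n) = sqrt(π/(24n))

Here φ(x) = 24 · (x − 20)^2 has its unique minimum at x* = 20 with φ(x*) = 0 and φ''(x*) = 48. Laplace's method gives
  I(n) ~ e^(−n φ(x*)) · sqrt(2π / (n · φ''(x*))) = sqrt(2π / (48n)) = sqrt(π/(24n)).
This is exact: substituting u = (x − 20)·sqrt(24n) gives I(n) = (1/sqrt(24n)) ∫_{−∞}^{∞} e^(−u^2) du = sqrt(π/(24n)).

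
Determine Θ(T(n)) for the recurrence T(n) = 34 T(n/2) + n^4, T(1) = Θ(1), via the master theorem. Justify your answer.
T(n) = Θ(n^(log_2 34))

Master theorem: compare f(n) = n^4 to n^(log_2 34) where log_2 34 ≈ 5.087. Since 4 < log_2 34, we have f(n) = O(n^(log_2 34 − ε)) for some ε > 0 — Case 1. Hence T(n) = Θ(n^(log_2 34)).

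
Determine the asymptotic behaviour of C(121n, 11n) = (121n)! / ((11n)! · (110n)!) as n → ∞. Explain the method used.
C(121n, 11n) ~ (285311670611/10000000000)^(11n) · sqrt(11/(20π·11n))

Write N = 11n. Apply Stirling to each factorial:
  (11N)! ~ sqrt(2π·11N) · (11N/e)^(11N),
  N! ~ sqrt(2π N) · (N/e)^N,
  (10N)! ~ sqrt(2π·10N) · (10N/e)^(10N).
The exponential factors combine to (11N)^(11N) / (N^N · (10N)^(10N)) = 11^(11N)/10^(10N) = (11^11/10^10)^N = (285311670611/10000000000)^N.
The square-root prefactors combine to sqrt(2π·11N) / (sqrt(2π N)·sqrt(2π·10N)) = sqrt(11 / (2π·10·N)) = sqrt(11/(20π·11n)).
Substituting N = 11n: C(121n, 11n) ~ (285311670611/10000000000)^(11n) · sqrt(11/(20π·11n)).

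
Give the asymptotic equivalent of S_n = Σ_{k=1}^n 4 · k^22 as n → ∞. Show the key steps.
S_n ~ 4 · n^23 / 23

By integral comparison (Euler-Maclaurin), Σ_{k=1}^n 4 · k^22 = 4 · ∫_0^n x^22 dx + O(n^22) = 4 · n^23/23 + O(n^22). (Equivalently, Faulhaber's formula gives the same leading term.)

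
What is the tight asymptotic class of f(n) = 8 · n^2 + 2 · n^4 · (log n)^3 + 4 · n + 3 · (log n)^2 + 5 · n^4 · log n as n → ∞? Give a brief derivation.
f(n) ∈ Θ(n^4 · (log n)^3)

Compare the terms by growth order. For large n, n^a · (log n)^b dominates n^a' · (log n)^b' iff a > a', or (a = a' and b > b'). Ranking the 5 terms shows the dominant one is 2 · n^4 · (log n)^3. Hence f(n) ∈ Θ(n^4 · (log n)^3).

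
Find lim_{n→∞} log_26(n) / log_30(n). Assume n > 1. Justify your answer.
lim = ln(30) / ln(26) = log_26(30)

Change of base: log_26(n) = ln n / ln 26 and log_30(n) = ln n / ln 30. The ratio is (ln n / ln 26) · (ln 30 / ln n) = ln 30 / ln 26, a constant independent of n. So the limit is ln 30 / ln 26 = log_26(30).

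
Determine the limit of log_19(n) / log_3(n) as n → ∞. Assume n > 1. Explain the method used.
lim = ln(3) / ln(19) = log_19(3)

Change of base: log_19(n) = ln n / ln 19 and log_3(n) = ln n / ln 3. The ratio is (ln n / ln 19) · (ln 3 / ln n) = ln 3 / ln 19, a constant independent of n. So the limit is ln 3 / ln 19 = log_19(3).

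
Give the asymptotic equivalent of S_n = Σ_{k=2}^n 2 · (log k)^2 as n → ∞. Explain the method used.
S_n ~ 2 · n · (log n)^2

By integral comparison, S_n = ∫_1^n 2 · (log x)^2 dx + O((log n)^2). For the integral, the leading term of ∫_1^n (log x)^2 dx is n · (log n)^2 (by repeated integration by parts; each step lowers the log-exponent and produces a relatively O(1/log n) correction). Hence S_n ~ 2 · n · (log n)^2.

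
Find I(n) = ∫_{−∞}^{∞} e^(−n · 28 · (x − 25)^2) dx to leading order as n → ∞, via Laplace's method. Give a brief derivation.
I(n) = sqrt(π/(28n))

Here φ(x) = 28 · (x − 25)^2 has its unique minimum at x* = 25 with φ(x*) = 0 and φ''(x*) = 56. Laplace's method gives
  I(n) ~ e^(−n φ(x*)) · sqrt(2π / (n · φ''(x*))) = sqrt(2π / (56n)) = sqrt(π/(28n)).
This is exact: substituting u = (x − 25)·sqrt(28n) gives I(n) = (1/sqrt(28n)) ∫_{−∞}^{∞} e^(−u^2) du = sqrt(π/(28n)).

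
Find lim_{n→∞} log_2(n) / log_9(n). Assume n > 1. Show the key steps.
lim = ln(9) / ln(2) = log_2(9)

Change of base: log_2(n) = ln n / ln 2 and log_9(n) = ln n / ln 9. The ratio is (ln n / ln 2) · (ln 9 / ln n) = ln 9 / ln 2, a constant independent of n. So the limit is ln 9 / ln 2 = log_2(9).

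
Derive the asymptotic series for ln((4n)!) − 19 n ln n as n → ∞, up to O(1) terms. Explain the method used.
ln((4n)!) − 19 n ln n = −15 n ln n + 4(ln 4 − 1) n + (1/2) ln(2π·4n) + O(1/n)

Stirling: ln((4n)!) = 4n ln(4n) − 4n + (1/2) ln(2π·4n) + O(1/n).
Expand 4n ln(4n) = 4n (ln n + ln 4) = 4n ln n + 4n ln 4.
Subtract 19n ln n: leading term is (4 − 19) n ln n = −15 n ln n. The next term is 4n ln 4 − 4n = 4(ln 4 − 1) n. Then the (1/2) ln(2π·4n) correction.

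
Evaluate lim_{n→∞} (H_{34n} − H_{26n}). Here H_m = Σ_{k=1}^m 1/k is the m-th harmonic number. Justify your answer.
lim = ln(34/26) = ln(17/13)

Euler-Maclaurin gives H_m = ln m + γ + 1/(2m) + O(1/m^2). The γ and O(1/m) terms cancel in the difference:
  H_{34n} − H_{26n} = ln(34n) − ln(26n) + O(1/n) = ln(34/26) + O(1/n).
Hence the limit is ln(34/26) = ln(17/13).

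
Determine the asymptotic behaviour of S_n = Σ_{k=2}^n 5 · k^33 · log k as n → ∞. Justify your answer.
S_n ~ 5 · n^34 log n / 34 − 5 · n^34 / 1156

By integral comparison, S_n = ∫_1^n 5 · x^33 · log x dx + O(n^33 · log n). For the integral, ∫ x^33 log x dx = n^34 log n / 34 − n^34/1156 (integration by parts). Hence S_n ~ 5 · n^34 log n / 34 − 5 · n^34 / 1156.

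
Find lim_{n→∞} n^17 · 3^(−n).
lim = 0

Exponentials with base > 1 dominate every fixed polynomial: for any fixed c, n^c / 3^n → 0 as n → ∞ (e.g. by the ratio test, or by writing 3^n = e^(n ln 3) and noting e^(n ln 3) / n^c → ∞). Hence n^17 · 3^(−n) = n^17 / 3^n → 0.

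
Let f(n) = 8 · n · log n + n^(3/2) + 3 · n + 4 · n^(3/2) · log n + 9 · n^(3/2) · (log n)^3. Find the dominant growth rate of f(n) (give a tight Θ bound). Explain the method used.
f(n) ∈ Θ(n^(3/2) · (log n)^3)

Compare the terms by growth order. For large n, n^a · (log n)^b dominates n^a' · (log n)^b' iff a > a', or (a = a' and b > b'). Ranking the 5 terms shows the dominant one is 9 · n^(3/2) · (log n)^3. Hence f(n) ∈ Θ(n^(3/2) · (log n)^3).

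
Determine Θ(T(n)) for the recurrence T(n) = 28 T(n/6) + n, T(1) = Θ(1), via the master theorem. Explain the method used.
T(n) = Θ(n^(log_6 28))

Master theorem: compare f(n) = n to n^(log_6 28) where log_6 28 ≈ 1.860. Since 1 < log_6 28, we have f(n) = O(n^(log_6 28 − ε)) for some ε > 0 — Case 1. Hence T(n) = Θ(n^(log_6 28)).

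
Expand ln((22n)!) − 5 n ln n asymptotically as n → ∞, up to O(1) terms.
ln((22n)!) − 5 n ln n = 17 n ln n + 22(ln 22 − 1) n + (1/2) ln(2π·22n) + O(1/n)

Stirling: ln((22n)!) = 22n ln(22n) − 22n + (1/2) ln(2π·22n) + O(1/n).
Expand 22n ln(22n) = 22n (ln n + ln 22) = 22n ln n + 22n ln 22.
Subtract 5n ln n: leading term is (22 − 5) n ln n = 17 n ln n. The next term is 22n ln 22 − 22n = 22(ln 22 − 1) n. Then the (1/2) ln(2π·22n) correction.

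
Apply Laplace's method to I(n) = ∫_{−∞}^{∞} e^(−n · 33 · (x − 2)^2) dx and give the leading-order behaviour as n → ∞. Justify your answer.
I(n) = sqrt(π/(33n))

Here φ(x) = 33 · (x − 2)^2 has its unique minimum at x* = 2 with φ(x*) = 0 and φ''(x*) = 66. Laplace's method gives
  I(n) ~ e^(−n φ(x*)) · sqrt(2π / (n · φ''(x*))) = sqrt(2π / (66n)) = sqrt(π/(33n)).
This is exact: substituting u = (x − 2)·sqrt(33n) gives I(n) = (1/sqrt(33n)) ∫_{−∞}^{∞} e^(−u^2) du = sqrt(π/(33n)).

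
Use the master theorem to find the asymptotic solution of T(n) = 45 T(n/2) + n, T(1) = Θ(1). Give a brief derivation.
T(n) = Θ(n^(log_2 45))

Master theorem: compare f(n) = n to n^(log_2 45) where log_2 45 ≈ 5.492. Since 1 < log_2 45, we have f(n) = O(n^(log_2 45 − ε)) for some ε > 0 — Case 1. Hence T(n) = Θ(n^(log_2 45)).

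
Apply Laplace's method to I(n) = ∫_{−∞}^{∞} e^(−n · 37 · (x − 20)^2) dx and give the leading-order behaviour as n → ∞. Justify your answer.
I(n) = sqrt(π/(37n))

Here φ(x) = 37 · (x − 20)^2 has its unique minimum at x* = 20 with φ(x*) = 0 and φ''(x*) = 74. Laplace's method gives
  I(n) ~ e^(−n φ(x*)) · sqrt(2π / (n · φ''(x*))) = sqrt(2π / (74n)) = sqrt(π/(37n)).
This is exact: substituting u = (x − 20)·sqrt(37n) gives I(n) = (1/sqrt(37n)) ∫_{−∞}^{∞} e^(−u^2) du = sqrt(π/(37n)).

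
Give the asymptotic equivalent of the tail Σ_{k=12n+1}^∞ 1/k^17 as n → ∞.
Σ_{k>12n} 1/k^17 ~ 1/(16 · (12n)^16)

Compare to the integral: ∫_{12n}^∞ x^(−17) dx = [−x^(−16)/16]_{12n}^∞ = 1/((17−1)·(12n)^16). Euler-Maclaurin then gives
  Σ_{k>12n} 1/k^17 = ∫_{12n}^∞ dx/x^17 − 1/(2·(12n)^17) + O(1/(12n)^18).
(Equivalently this is ζ(17) − Σ_{k≤12n} 1/k^17.)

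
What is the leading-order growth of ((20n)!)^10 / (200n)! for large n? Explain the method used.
((20n)!)^10/(200n)! ~ ((2π·20n)^(9/2) / sqrt(10)) · 10^(−10·20n)  →  0

Write N = 20n. Stirling: N! ~ sqrt(2π N)(N/e)^N and (10N)! ~ sqrt(2π·10N)·(10N/e)^(10N).
  (N!)^10/(10N)! ~ (2π N)^(10/2) (N/e)^(10N) / [sqrt(2π·10N) (10N/e)^(10N)]
     = (2π N)^(10/2) / sqrt(2π·10N) · (N/(10N))^(10N)
     = (2π N)^((10−1)/2) / sqrt(10) · 10^(−10N).
Since 10^10 > 1, the factor 10^(−10N) decays exponentially, so the ratio → 0. Substituting N = 20n gives the stated form.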